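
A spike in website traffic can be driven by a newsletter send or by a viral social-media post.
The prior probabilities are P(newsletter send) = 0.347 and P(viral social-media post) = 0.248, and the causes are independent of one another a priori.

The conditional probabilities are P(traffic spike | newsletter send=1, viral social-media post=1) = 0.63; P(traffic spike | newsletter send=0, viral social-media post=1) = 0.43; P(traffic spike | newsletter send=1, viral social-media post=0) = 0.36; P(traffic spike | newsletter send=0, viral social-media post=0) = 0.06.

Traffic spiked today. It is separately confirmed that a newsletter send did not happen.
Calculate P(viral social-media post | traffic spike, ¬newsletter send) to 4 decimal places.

P(viral social-media post | traffic spike, ¬newsletter send) ≈ 0.7027

P(traffic spike | ¬newsletter send) = 0.06*0.752 + 0.43*0.248 = 0.045120 + 0.106640 = 0.151760
The viral social-media post-present share is 0.43*0.248 = 0.106640.
So P(viral social-media post | traffic spike, ¬newsletter send) = 0.106640/0.151760 ≈ 0.7027.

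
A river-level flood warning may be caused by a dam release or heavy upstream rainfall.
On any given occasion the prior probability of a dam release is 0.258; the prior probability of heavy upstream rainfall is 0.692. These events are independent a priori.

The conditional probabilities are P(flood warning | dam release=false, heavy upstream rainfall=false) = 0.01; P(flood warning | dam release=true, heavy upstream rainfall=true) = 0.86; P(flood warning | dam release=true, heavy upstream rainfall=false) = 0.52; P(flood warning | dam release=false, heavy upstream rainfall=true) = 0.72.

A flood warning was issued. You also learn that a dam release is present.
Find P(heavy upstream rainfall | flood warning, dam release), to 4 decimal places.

P(flood warning | dam release) = 0.52×0.308 + 0.86×0.692 = 0.160160 + 0.595120 = 0.755280
Of this, 0.595120 comes from 0.86×0.692 (the heavy upstream rainfall=true cases).
So P(heavy upstream rainfall | flood warning, dam release) = 0.595120/0.755280 ≈ 0.7879.

P(heavy upstream rainfall | flood warning, dam release) ≈ 0.7879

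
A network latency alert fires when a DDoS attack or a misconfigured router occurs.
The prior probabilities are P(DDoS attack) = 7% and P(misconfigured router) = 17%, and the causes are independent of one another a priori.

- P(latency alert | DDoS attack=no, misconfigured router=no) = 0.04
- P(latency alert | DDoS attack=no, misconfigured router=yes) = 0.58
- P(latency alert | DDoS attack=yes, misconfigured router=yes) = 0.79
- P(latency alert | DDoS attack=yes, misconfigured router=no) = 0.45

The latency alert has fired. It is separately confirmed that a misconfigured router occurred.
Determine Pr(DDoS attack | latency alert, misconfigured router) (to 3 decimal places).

Pr(DDoS attack | latency alert, misconfigured router) ≈ 0.093

P(latency alert | misconfigured router) = 0.58*0.93 + 0.79*0.07 = 0.539400 + 0.055300 = 0.594700
Of this, 0.055300 comes from 0.79*0.07 (the DDoS attack=true cases).
Hence the posterior is 0.055300/0.594700 ≈ 0.093.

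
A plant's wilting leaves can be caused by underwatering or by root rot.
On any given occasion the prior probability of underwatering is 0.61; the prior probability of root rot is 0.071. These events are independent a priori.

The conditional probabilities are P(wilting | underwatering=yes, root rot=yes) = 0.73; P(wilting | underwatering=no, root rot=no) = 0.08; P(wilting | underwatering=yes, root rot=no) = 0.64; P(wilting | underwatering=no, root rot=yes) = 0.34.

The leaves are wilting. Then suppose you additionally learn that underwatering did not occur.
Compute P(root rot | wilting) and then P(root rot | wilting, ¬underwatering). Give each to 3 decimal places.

P(root rot | wilting) ≈ 0.095; P(root rot | wilting, ¬underwatering) ≈ 0.245

By total probability over the 4 (underwatering, root rot) configurations:
  P(wilting) = 0.08×0.39×0.929 + 0.34×0.39×0.071 + 0.64×0.61×0.929 + 0.73×0.61×0.071
        = 0.028985 + 0.009415 + 0.362682 + 0.031616 = 0.432698
The terms with root rot present sum to 0.041031, so
  P(root rot | wilting) = 0.041031 / 0.432698 ≈ 0.095

With the extra evidence:
By total probability over both values of root rot:
  P(wilting | ¬underwatering) = 0.08·0.929 + 0.34·0.071
        = 0.074320 + 0.024140 = 0.098460
Keeping only the root rot-present terms gives 0.024140, so
  P(root rot | wilting, ¬underwatering) = 0.024140 / 0.098460 ≈ 0.245
Ruling out underwatering raises the posterior on root rot — the flip side of explaining away.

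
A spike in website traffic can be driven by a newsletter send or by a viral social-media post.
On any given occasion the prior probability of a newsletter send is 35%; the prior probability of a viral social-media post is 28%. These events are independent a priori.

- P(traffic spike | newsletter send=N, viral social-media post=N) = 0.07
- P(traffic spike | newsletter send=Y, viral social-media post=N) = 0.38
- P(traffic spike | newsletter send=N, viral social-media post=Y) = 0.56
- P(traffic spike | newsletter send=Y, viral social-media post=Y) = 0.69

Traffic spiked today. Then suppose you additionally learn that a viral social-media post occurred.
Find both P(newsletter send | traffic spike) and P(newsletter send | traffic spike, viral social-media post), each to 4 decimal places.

P(newsletter send | traffic spike) ≈ 0.5481; P(newsletter send | traffic spike, viral social-media post) ≈ 0.3988

Weight on newsletter send=true, given the evidence: 0.095760 + 0.067620 = 0.163380
Normalizer over all consistent configurations: 0.07×0.65×0.72 + 0.56×0.65×0.28 + 0.38×0.35×0.72 + 0.69×0.35×0.28 = 0.298060
Posterior = 0.163380 / 0.298060 ≈ 0.5481

With the extra evidence:
For the numerator, keep only newsletter send=true terms: 0.69*0.35 = 0.241500
Denominator P(traffic spike | viral social-media post): 0.56*0.65 + 0.69*0.35 = 0.605500
Posterior = 0.241500 / 0.605500 ≈ 0.3988
— viral social-media post explains away the evidence for newsletter send.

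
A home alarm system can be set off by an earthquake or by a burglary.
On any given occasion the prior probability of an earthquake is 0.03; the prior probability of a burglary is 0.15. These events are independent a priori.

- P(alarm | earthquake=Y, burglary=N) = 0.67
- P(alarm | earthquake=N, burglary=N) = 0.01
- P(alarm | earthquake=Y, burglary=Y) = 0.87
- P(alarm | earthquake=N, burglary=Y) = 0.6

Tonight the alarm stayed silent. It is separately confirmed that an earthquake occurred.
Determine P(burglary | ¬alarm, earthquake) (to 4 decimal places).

Sum P(¬alarm|·) weighted by the priors over both values of burglary:
  P(¬alarm | earthquake) = 0.33·0.85 + 0.13·0.15
        = 0.280500 + 0.019500 = 0.300000
Keeping only the burglary-present terms gives 0.019500, so
  P(burglary | ¬alarm, earthquake) = 0.019500 / 0.300000 ≈ 0.0650

P(burglary | ¬alarm, earthquake) ≈ 0.0650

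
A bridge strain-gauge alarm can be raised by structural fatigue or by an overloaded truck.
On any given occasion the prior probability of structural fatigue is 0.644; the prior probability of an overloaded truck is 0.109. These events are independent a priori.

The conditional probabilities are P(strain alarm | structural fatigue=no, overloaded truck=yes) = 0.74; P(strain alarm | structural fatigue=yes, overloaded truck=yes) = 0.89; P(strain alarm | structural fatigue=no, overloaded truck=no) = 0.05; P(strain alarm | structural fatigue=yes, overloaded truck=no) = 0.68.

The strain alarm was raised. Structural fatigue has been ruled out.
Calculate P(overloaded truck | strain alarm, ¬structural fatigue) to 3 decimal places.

Enumerate both values of overloaded truck and weight by the priors:
  P(strain alarm | ¬structural fatigue) = 0.05×0.891 + 0.74×0.109
        = 0.044550 + 0.080660 = 0.125210
Keeping only the overloaded truck-present terms gives 0.080660, so
  P(overloaded truck | strain alarm, ¬structural fatigue) = 0.080660 / 0.125210 ≈ 0.644

P(overloaded truck | strain alarm, ¬structural fatigue) ≈ 0.644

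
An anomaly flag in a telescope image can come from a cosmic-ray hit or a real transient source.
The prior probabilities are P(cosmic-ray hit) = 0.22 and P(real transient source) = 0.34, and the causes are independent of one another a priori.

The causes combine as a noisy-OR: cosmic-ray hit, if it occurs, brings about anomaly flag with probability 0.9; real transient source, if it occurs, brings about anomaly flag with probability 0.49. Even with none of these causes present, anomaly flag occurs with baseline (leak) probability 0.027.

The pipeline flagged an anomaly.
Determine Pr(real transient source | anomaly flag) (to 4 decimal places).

Pr(real transient source | anomaly flag) ≈ 0.5854

Under noisy-OR, P(anomaly flag | causes) = 1 − (1−0.027)·∏(1−qᵢ) over the active causes.
P(anomaly flag) = 0.027·0.78·0.66 + 0.50377·0.78·0.34 + 0.9027·0.22·0.66 + 0.950377·0.22·0.34 = 0.013900 + 0.133600 + 0.131072 + 0.071088 = 0.349660
The real transient source-present share is 0.133600 + 0.071088 = 0.204688.
Hence the posterior is 0.204688/0.349660 ≈ 0.5854.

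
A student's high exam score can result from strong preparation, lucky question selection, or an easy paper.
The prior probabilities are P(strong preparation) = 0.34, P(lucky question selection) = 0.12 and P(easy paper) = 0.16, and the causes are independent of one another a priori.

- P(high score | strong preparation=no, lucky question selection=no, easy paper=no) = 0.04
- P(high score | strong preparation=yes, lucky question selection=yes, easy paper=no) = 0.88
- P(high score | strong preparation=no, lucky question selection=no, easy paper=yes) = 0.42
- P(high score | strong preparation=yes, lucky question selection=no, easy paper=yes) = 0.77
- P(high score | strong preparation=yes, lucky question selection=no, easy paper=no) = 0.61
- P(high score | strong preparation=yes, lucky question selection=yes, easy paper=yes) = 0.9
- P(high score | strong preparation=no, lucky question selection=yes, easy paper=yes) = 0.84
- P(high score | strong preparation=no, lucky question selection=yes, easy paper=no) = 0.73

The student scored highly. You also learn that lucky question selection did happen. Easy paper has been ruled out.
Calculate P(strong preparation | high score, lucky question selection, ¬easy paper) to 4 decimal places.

P(strong preparation | high score, lucky question selection, ¬easy paper) ≈ 0.3831

Sum P(high score|·) weighted by the priors over both values of strong preparation:
  P(high score | lucky question selection, ¬easy paper) = 0.73*0.66 + 0.88*0.34
        = 0.481800 + 0.299200 = 0.781000
Configurations with strong preparation contribute 0.299200, so
  P(strong preparation | high score, lucky question selection, ¬easy paper) = 0.299200 / 0.781000 ≈ 0.3831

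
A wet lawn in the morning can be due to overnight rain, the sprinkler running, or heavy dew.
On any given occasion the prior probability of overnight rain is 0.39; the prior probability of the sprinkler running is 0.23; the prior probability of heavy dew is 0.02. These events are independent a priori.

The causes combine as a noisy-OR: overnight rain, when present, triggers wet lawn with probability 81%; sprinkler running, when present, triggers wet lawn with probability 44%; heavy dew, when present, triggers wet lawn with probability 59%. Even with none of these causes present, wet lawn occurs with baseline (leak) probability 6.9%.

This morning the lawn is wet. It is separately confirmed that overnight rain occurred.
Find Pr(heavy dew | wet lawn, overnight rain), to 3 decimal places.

Under noisy-OR, P(wet lawn | causes) = 1 − (1−0.069)·∏(1−qᵢ) over the active causes.
For the numerator, keep only heavy dew=true terms: 0.014283 + 0.004413 = 0.018696
Denominator P(wet lawn | overnight rain): 0.82311*0.77*0.98 + 0.927475*0.77*0.02 + 0.900942*0.23*0.98 + 0.959386*0.23*0.02 = 0.842887
P(heavy dew | wet lawn, overnight rain) = 0.018696/0.842887 ≈ 0.022

Pr(heavy dew | wet lawn, overnight rain) ≈ 0.022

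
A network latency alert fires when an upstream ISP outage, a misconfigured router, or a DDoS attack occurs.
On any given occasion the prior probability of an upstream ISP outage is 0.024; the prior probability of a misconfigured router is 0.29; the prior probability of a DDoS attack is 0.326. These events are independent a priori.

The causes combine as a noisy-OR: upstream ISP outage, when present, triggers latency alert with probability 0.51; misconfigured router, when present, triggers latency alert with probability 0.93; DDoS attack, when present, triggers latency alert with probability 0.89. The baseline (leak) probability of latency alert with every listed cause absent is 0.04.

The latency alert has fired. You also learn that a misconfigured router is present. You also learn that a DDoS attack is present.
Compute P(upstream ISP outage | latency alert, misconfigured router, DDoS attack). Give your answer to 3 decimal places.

Under noisy-OR, P(latency alert | causes) = 1 − (1−0.04)·∏(1−qᵢ) over the active causes.
For the numerator, keep only upstream ISP outage=true terms: 0.996378×0.024 = 0.023913
Denominator P(latency alert | misconfigured router, DDoS attack): 0.992608×0.976 + 0.996378×0.024 = 0.992698
P(upstream ISP outage | latency alert, misconfigured router, DDoS attack) = 0.023913/0.992698 ≈ 0.024

P(upstream ISP outage | latency alert, misconfigured router, DDoS attack) ≈ 0.024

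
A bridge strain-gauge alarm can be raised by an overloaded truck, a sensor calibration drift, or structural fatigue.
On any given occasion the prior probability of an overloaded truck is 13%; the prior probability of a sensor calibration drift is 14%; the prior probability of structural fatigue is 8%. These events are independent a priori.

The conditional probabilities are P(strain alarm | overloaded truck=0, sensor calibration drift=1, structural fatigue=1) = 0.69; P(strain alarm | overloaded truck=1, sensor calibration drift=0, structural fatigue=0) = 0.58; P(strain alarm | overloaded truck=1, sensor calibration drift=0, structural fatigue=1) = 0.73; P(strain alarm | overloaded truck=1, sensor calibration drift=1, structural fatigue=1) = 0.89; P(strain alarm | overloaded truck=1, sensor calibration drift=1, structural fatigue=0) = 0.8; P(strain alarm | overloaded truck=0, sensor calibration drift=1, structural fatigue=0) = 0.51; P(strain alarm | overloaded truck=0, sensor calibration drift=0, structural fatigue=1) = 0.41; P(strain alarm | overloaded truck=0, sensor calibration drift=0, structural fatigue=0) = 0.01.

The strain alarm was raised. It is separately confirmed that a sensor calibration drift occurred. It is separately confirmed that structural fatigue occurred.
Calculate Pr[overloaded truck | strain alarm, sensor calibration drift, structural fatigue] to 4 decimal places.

Pr[overloaded truck | strain alarm, sensor calibration drift, structural fatigue] ≈ 0.1616

Sum P(strain alarm|·) weighted by the priors over both values of overloaded truck:
  P(strain alarm | sensor calibration drift, structural fatigue) = 0.69×0.87 + 0.89×0.13
        = 0.600300 + 0.115700 = 0.716000
Configurations with overloaded truck contribute 0.115700, so
  P(overloaded truck | strain alarm, sensor calibration drift, structural fatigue) = 0.115700 / 0.716000 ≈ 0.1616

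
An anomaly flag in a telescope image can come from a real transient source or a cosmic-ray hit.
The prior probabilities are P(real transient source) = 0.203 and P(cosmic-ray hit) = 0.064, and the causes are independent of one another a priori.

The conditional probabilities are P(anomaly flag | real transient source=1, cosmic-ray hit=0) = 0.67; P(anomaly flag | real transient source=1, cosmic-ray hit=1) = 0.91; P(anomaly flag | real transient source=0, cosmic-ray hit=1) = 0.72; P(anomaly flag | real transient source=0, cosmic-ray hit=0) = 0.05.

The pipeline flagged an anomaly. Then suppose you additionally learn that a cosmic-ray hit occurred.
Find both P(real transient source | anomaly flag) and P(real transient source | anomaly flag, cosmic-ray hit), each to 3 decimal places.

Numerator (weight on configurations with real transient source): 0.127305 + 0.011823 = 0.139128
Denominator P(anomaly flag): 0.05×0.797×0.936 + 0.72×0.797×0.064 + 0.67×0.203×0.936 + 0.91×0.203×0.064 = 0.213154
P(real transient source | anomaly flag) = 0.139128/0.213154 ≈ 0.653

Now condition on the additional information:
P(anomaly flag | cosmic-ray hit) = 0.72·0.797 + 0.91·0.203 = 0.573840 + 0.184730 = 0.758570
The real transient source-present share is 0.91·0.203 = 0.184730.
Hence the posterior is 0.184730/0.758570 ≈ 0.244.

P(real transient source | anomaly flag) ≈ 0.653; P(real transient source | anomaly flag, cosmic-ray hit) ≈ 0.244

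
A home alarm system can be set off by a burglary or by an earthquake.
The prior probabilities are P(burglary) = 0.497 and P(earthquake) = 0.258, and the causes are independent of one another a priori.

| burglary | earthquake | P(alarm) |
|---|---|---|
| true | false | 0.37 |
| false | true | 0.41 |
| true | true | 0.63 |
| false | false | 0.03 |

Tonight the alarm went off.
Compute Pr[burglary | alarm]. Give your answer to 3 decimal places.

P(alarm) = 0.03*0.503*0.742 + 0.41*0.503*0.258 + 0.37*0.497*0.742 + 0.63*0.497*0.258 = 0.011197 + 0.053207 + 0.136446 + 0.080782 = 0.281632
Of this, 0.217228 comes from 0.136446 + 0.080782 (the burglary=true cases).
So P(burglary | alarm) = 0.217228/0.281632 ≈ 0.771.

Pr[burglary | alarm] ≈ 0.771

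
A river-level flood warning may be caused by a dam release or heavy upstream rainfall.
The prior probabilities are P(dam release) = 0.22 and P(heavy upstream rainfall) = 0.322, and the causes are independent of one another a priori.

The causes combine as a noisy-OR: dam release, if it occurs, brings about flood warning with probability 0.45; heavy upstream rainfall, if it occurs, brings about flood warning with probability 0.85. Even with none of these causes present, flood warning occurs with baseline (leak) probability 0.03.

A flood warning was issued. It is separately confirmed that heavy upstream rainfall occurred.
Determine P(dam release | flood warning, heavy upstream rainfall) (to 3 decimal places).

Under noisy-OR, P(flood warning | causes) = 1 − (1−0.03)·∏(1−qᵢ) over the active causes.
Sum P(flood warning|·) weighted by the priors over both values of dam release:
  P(flood warning | heavy upstream rainfall) = 0.8545*0.78 + 0.919975*0.22
        = 0.666510 + 0.202395 = 0.868905
Configurations with dam release contribute 0.202395, so
  P(dam release | flood warning, heavy upstream rainfall) = 0.202395 / 0.868905 ≈ 0.233

P(dam release | flood warning, heavy upstream rainfall) ≈ 0.233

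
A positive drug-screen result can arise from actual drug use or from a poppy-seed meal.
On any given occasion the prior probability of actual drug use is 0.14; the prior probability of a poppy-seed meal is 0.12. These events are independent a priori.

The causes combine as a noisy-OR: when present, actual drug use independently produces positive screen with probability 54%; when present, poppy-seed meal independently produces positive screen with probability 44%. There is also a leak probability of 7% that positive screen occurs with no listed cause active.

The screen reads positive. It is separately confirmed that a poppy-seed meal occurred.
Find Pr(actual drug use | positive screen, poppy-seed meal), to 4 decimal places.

Pr(actual drug use | positive screen, poppy-seed meal) ≈ 0.2053

Under noisy-OR, P(positive screen | causes) = 1 − (1−0.07)·∏(1−qᵢ) over the active causes.
Enumerate both values of actual drug use and weight by the priors:
  P(positive screen | poppy-seed meal) = 0.4792*0.86 + 0.760432*0.14
        = 0.412112 + 0.106460 = 0.518572
Configurations with actual drug use contribute 0.106460, so
  P(actual drug use | positive screen, poppy-seed meal) = 0.106460 / 0.518572 ≈ 0.2053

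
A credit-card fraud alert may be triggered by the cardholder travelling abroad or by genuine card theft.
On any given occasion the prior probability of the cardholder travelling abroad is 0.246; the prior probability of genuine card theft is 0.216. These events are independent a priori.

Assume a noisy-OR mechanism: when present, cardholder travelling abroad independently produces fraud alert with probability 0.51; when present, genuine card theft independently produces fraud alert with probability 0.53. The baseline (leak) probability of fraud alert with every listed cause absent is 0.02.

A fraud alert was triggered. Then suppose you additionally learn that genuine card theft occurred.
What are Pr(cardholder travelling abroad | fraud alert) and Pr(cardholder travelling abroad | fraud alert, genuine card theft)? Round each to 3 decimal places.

Under noisy-OR, P(fraud alert | causes) = 1 − (1−0.02)·∏(1−qᵢ) over the active causes.
P(fraud alert) = 0.02*0.754*0.784 + 0.5394*0.754*0.216 + 0.5198*0.246*0.784 + 0.774306*0.246*0.216 = 0.011823 + 0.087849 + 0.100251 + 0.041144 = 0.241067
The cardholder travelling abroad-present share is 0.100251 + 0.041144 = 0.141395.
Hence the posterior is 0.141395/0.241067 ≈ 0.587.

Now condition on the additional information:
P(fraud alert | genuine card theft) = 0.5394·0.754 + 0.774306·0.246 = 0.406708 + 0.190479 = 0.597187
The cardholder travelling abroad-present share is 0.774306·0.246 = 0.190479.
Hence the posterior is 0.190479/0.597187 ≈ 0.319.

Pr(cardholder travelling abroad | fraud alert) ≈ 0.587; Pr(cardholder travelling abroad | fraud alert, genuine card theft) ≈ 0.319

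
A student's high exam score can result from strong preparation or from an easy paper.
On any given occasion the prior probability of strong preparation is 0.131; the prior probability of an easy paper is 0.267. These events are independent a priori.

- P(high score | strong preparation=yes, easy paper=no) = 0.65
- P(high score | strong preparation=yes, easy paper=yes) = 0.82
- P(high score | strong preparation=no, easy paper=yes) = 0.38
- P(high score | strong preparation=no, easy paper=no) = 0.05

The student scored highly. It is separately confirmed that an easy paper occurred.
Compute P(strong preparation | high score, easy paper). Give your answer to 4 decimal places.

P(strong preparation | high score, easy paper) ≈ 0.2455

Weight on strong preparation=true, given the evidence: 0.82·0.131 = 0.107420
Denominator P(high score | easy paper): 0.38·0.869 + 0.82·0.131 = 0.437640
Posterior = 0.107420 / 0.437640 ≈ 0.2455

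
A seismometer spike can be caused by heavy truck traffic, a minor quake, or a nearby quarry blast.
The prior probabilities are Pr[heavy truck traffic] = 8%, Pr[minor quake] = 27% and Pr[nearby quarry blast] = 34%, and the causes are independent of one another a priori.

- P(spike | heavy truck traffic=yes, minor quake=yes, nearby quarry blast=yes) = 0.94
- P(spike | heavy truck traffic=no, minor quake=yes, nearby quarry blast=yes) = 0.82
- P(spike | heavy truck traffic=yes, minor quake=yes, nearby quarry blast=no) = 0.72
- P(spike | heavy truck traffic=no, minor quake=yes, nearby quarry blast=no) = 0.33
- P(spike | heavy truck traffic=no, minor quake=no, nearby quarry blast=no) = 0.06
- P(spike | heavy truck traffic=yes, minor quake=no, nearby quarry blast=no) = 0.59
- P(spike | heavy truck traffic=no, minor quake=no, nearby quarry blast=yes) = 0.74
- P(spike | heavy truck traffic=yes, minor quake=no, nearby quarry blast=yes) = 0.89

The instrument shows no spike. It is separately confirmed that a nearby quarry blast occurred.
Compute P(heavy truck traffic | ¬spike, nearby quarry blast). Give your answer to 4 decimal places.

P(heavy truck traffic | ¬spike, nearby quarry blast) ≈ 0.0340

P(¬spike | nearby quarry blast) = 0.26·0.92·0.73 + 0.18·0.92·0.27 + 0.11·0.08·0.73 + 0.06·0.08·0.27 = 0.174616 + 0.044712 + 0.006424 + 0.001296 = 0.227048
Of this, 0.007720 comes from 0.006424 + 0.001296 (the heavy truck traffic=true cases).
P(heavy truck traffic | ¬spike, nearby quarry blast) = 0.007720 / 0.227048 ≈ 0.0340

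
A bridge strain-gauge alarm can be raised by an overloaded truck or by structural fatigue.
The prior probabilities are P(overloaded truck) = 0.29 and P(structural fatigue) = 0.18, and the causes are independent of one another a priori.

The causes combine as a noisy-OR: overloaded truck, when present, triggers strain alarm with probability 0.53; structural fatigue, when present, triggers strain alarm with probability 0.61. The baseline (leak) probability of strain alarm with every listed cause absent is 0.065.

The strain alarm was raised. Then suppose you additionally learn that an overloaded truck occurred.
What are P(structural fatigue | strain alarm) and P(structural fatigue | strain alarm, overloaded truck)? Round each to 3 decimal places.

P(structural fatigue | strain alarm) ≈ 0.421; P(structural fatigue | strain alarm, overloaded truck) ≈ 0.245

Under noisy-OR, P(strain alarm | causes) = 1 − (1−0.065)·∏(1−qᵢ) over the active causes.
Sum P(strain alarm|·) weighted by the priors over the 4 (overloaded truck, structural fatigue) configurations:
  P(strain alarm) = 0.065×0.71×0.82 + 0.63535×0.71×0.18 + 0.56055×0.29×0.82 + 0.828615×0.29×0.18
        = 0.037843 + 0.081198 + 0.133299 + 0.043254 = 0.295594
The terms with structural fatigue present sum to 0.124452, so
  P(structural fatigue | strain alarm) = 0.124452 / 0.295594 ≈ 0.421

Now condition on the additional information:
P(strain alarm | overloaded truck) = 0.56055×0.82 + 0.828615×0.18 = 0.459651 + 0.149151 = 0.608802
The structural fatigue-present share is 0.828615×0.18 = 0.149151.
So P(structural fatigue | strain alarm, overloaded truck) = 0.149151/0.608802 ≈ 0.245.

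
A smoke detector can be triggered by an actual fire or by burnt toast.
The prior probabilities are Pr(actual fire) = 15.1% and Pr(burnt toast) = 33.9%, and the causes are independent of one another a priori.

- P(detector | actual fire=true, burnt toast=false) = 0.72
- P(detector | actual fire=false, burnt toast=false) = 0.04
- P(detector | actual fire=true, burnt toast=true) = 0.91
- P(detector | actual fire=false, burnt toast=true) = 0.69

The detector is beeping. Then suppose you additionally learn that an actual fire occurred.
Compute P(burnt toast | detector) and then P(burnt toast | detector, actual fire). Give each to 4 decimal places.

P(burnt toast | detector) ≈ 0.7222; P(burnt toast | detector, actual fire) ≈ 0.3933

Weight on burnt toast=true, given the evidence: 0.198590 + 0.046582 = 0.245172
The normalizing constant is 0.04·0.849·0.661 + 0.69·0.849·0.339 + 0.72·0.151·0.661 + 0.91·0.151·0.339 = 0.339484
P(burnt toast | detector) = 0.245172/0.339484 ≈ 0.7222

With the extra evidence:
Sum P(detector|·) weighted by the priors over both values of burnt toast:
  P(detector | actual fire) = 0.72×0.661 + 0.91×0.339
        = 0.475920 + 0.308490 = 0.784410
The terms with burnt toast present sum to 0.308490, so
  P(burnt toast | detector, actual fire) = 0.308490 / 0.784410 ≈ 0.3933
— actual fire explains away the evidence for burnt toast.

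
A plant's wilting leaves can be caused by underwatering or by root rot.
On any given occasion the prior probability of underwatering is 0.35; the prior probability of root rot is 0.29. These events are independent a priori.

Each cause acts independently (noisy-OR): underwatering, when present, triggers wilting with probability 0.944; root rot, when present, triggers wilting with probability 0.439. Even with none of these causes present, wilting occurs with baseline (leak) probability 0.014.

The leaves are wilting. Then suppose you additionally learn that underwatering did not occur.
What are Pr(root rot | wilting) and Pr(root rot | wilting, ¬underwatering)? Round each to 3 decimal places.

Under noisy-OR, P(wilting | causes) = 1 − (1−0.014)·∏(1−qᵢ) over the active causes.
P(wilting) = 0.014·0.65·0.71 + 0.446854·0.65·0.29 + 0.944784·0.35·0.71 + 0.969024·0.35·0.29 = 0.006461 + 0.084232 + 0.234779 + 0.098356 = 0.423828
Restricting to configurations with root rot present: 0.084232 + 0.098356 = 0.182588.
So P(root rot | wilting) = 0.182588/0.423828 ≈ 0.431.

Now also conditioning on underwatering≠true:
Sum P(wilting|·) weighted by the priors over both values of root rot:
  P(wilting | ¬underwatering) = 0.014·0.71 + 0.446854·0.29
        = 0.009940 + 0.129588 = 0.139528
Keeping only the root rot-present terms gives 0.129588, so
  P(root rot | wilting, ¬underwatering) = 0.129588 / 0.139528 ≈ 0.929
With underwatering excluded, root rot must carry more of the explanatory weight for the wilting.

Pr(root rot | wilting) ≈ 0.431; Pr(root rot | wilting, ¬underwatering) ≈ 0.929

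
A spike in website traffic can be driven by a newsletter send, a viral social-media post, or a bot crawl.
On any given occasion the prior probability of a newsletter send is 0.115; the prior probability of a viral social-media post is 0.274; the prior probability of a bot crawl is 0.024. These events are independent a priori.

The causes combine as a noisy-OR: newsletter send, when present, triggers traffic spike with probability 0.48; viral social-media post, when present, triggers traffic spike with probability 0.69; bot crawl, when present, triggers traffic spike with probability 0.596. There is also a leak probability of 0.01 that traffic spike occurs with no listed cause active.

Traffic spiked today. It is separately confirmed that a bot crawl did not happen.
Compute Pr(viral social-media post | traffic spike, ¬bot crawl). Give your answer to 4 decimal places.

Pr(viral social-media post | traffic spike, ¬bot crawl) ≈ 0.8056

Under noisy-OR, P(traffic spike | causes) = 1 − (1−0.01)·∏(1−qᵢ) over the active causes.
For the numerator, keep only viral social-media post=true terms: 0.168070 + 0.026481 = 0.194551
The normalizing constant is 0.01*0.885*0.726 + 0.6931*0.885*0.274 + 0.4852*0.115*0.726 + 0.840412*0.115*0.274 = 0.241485
Posterior = 0.194551 / 0.241485 ≈ 0.8056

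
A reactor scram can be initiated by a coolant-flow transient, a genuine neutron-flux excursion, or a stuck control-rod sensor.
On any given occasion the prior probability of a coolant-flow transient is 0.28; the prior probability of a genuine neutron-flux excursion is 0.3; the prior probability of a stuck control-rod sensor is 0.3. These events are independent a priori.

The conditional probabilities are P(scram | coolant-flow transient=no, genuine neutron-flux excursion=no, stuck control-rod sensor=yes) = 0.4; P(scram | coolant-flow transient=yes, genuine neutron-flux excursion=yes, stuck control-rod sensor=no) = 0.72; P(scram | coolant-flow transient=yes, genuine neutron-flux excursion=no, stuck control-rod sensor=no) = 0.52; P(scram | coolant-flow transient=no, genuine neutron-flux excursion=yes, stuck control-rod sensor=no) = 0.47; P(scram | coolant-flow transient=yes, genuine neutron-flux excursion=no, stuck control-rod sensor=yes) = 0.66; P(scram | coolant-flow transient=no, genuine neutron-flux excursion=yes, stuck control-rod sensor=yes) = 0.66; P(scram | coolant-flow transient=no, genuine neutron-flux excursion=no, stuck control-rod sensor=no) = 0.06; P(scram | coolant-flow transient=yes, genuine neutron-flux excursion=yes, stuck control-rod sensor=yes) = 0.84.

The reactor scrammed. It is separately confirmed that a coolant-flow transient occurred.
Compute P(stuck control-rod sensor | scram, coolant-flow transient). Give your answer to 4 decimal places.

P(stuck control-rod sensor | scram, coolant-flow transient) ≈ 0.3454

P(scram | coolant-flow transient) = 0.52·0.7·0.7 + 0.66·0.7·0.3 + 0.72·0.3·0.7 + 0.84·0.3·0.3 = 0.254800 + 0.138600 + 0.151200 + 0.075600 = 0.620200
Of this, 0.214200 comes from 0.138600 + 0.075600 (the stuck control-rod sensor=true cases).
So P(stuck control-rod sensor | scram, coolant-flow transient) = 0.214200/0.620200 ≈ 0.3454.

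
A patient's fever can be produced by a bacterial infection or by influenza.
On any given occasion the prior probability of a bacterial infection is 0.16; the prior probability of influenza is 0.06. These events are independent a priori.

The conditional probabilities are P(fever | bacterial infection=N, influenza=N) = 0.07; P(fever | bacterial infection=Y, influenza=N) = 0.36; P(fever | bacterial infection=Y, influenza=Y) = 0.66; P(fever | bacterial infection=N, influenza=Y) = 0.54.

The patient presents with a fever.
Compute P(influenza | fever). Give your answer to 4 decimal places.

P(influenza | fever) ≈ 0.2347

Enumerate the 4 (bacterial infection, influenza) configurations and weight by the priors:
  P(fever) = 0.07×0.84×0.94 + 0.54×0.84×0.06 + 0.36×0.16×0.94 + 0.66×0.16×0.06
        = 0.055272 + 0.027216 + 0.054144 + 0.006336 = 0.142968
Configurations with influenza contribute 0.033552, so
  P(influenza | fever) = 0.033552 / 0.142968 ≈ 0.2347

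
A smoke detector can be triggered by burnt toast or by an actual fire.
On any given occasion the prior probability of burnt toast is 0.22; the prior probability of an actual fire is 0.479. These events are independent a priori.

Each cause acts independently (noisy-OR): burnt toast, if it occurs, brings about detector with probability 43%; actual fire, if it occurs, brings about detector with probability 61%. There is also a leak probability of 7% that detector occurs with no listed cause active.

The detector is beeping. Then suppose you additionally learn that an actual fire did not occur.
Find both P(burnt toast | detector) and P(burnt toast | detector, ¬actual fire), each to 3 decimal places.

Under noisy-OR, P(detector | causes) = 1 − (1−0.07)·∏(1−qᵢ) over the active causes.
Enumerate the 4 (burnt toast, actual fire) configurations and weight by the priors:
  P(detector) = 0.07×0.78×0.521 + 0.6373×0.78×0.479 + 0.4699×0.22×0.521 + 0.793261×0.22×0.479
        = 0.028447 + 0.238108 + 0.053860 + 0.083594 = 0.404009
Configurations with burnt toast contribute 0.137454, so
  P(burnt toast | detector) = 0.137454 / 0.404009 ≈ 0.340

With the extra evidence:
Numerator (weight on configurations with burnt toast): 0.4699*0.22 = 0.103378
Normalizer over all consistent configurations: 0.07*0.78 + 0.4699*0.22 = 0.157978
P(burnt toast | detector, ¬actual fire) = 0.103378/0.157978 ≈ 0.654
With actual fire excluded, burnt toast must carry more of the explanatory weight for the detector.

P(burnt toast | detector) ≈ 0.340; P(burnt toast | detector, ¬actual fire) ≈ 0.654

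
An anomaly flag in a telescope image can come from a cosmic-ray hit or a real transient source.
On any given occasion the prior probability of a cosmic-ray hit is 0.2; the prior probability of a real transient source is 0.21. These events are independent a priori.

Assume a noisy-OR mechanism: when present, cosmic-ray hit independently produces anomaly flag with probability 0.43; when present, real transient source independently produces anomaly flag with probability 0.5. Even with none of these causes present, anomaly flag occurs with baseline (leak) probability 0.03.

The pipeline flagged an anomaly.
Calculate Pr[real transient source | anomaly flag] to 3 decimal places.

Under noisy-OR, P(anomaly flag | causes) = 1 − (1−0.03)·∏(1−qᵢ) over the active causes.
Numerator (weight on configurations with real transient source): 0.086520 + 0.030389 = 0.116909
The normalizing constant is 0.03*0.8*0.79 + 0.515*0.8*0.21 + 0.4471*0.2*0.79 + 0.72355*0.2*0.21 = 0.206511
Posterior = 0.116909 / 0.206511 ≈ 0.566

Pr[real transient source | anomaly flag] ≈ 0.566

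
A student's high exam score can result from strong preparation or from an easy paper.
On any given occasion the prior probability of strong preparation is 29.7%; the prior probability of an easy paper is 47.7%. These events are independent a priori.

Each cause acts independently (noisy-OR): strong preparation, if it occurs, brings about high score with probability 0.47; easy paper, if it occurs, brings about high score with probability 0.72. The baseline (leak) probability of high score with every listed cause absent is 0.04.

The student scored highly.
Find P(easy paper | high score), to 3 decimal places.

P(easy paper | high score) ≈ 0.801

Under noisy-OR, P(high score | causes) = 1 − (1−0.04)·∏(1−qᵢ) over the active causes.
Weight on easy paper=true, given the evidence: 0.245194 + 0.121486 = 0.366680
Normalizer over all consistent configurations: 0.04·0.703·0.523 + 0.7312·0.703·0.477 + 0.4912·0.297·0.523 + 0.857536·0.297·0.477 = 0.457686
Posterior = 0.366680 / 0.457686 ≈ 0.801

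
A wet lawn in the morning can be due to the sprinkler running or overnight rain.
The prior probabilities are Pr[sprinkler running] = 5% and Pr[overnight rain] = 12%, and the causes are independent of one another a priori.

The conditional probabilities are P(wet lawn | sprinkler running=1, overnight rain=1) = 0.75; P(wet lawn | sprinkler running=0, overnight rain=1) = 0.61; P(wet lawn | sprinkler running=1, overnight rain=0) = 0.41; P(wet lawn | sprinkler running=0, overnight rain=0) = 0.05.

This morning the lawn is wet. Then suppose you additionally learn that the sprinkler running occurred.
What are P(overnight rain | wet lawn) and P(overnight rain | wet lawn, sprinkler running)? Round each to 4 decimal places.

P(overnight rain | wet lawn) ≈ 0.5530; P(overnight rain | wet lawn, sprinkler running) ≈ 0.1996

For the numerator, keep only overnight rain=true terms: 0.069540 + 0.004500 = 0.074040
Denominator P(wet lawn): 0.05·0.95·0.88 + 0.61·0.95·0.12 + 0.41·0.05·0.88 + 0.75·0.05·0.12 = 0.133880
P(overnight rain | wet lawn) = 0.074040/0.133880 ≈ 0.5530

Now also conditioning on sprinkler running=true:
For the numerator, keep only overnight rain=true terms: 0.75×0.12 = 0.090000
Normalizer over all consistent configurations: 0.41×0.88 + 0.75×0.12 = 0.450800
Posterior = 0.090000 / 0.450800 ≈ 0.1996
The drop from 0.5530 to 0.1996 is the explaining-away (discounting) effect.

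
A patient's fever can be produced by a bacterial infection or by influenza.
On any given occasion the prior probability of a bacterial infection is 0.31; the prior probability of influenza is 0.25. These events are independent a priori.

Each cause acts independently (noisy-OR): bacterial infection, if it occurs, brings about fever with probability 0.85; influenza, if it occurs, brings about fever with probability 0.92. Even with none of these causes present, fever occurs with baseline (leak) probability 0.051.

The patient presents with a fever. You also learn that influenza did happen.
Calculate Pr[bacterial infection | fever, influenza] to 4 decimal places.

Pr[bacterial infection | fever, influenza] ≈ 0.3246

Under noisy-OR, P(fever | causes) = 1 − (1−0.051)·∏(1−qᵢ) over the active causes.
Weight on bacterial infection=true, given the evidence: 0.988612·0.31 = 0.306470
Normalizer over all consistent configurations: 0.92408·0.69 + 0.988612·0.31 = 0.944085
P(bacterial infection | fever, influenza) = 0.306470/0.944085 ≈ 0.3246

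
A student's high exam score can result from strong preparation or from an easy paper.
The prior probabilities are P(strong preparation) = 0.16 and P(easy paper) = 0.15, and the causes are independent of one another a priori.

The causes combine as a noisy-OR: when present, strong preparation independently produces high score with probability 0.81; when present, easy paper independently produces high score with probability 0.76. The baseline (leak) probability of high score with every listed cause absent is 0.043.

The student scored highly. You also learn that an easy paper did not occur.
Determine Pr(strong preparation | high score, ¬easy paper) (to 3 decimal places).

Under noisy-OR, P(high score | causes) = 1 − (1−0.043)·∏(1−qᵢ) over the active causes.
Enumerate both values of strong preparation and weight by the priors:
  P(high score | ¬easy paper) = 0.043×0.84 + 0.81817×0.16
        = 0.036120 + 0.130907 = 0.167027
Configurations with strong preparation contribute 0.130907, so
  P(strong preparation | high score, ¬easy paper) = 0.130907 / 0.167027 ≈ 0.784

Pr(strong preparation | high score, ¬easy paper) ≈ 0.784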